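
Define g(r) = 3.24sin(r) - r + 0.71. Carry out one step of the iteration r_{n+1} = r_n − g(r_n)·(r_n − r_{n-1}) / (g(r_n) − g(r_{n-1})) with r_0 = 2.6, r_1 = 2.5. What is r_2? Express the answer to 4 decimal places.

2.5404

g(2.6) = -0.219776, g(2.5) = 0.149050
r_2 = 2.500000 − 0.149050·(2.500000 − 2.600000) / (0.149050 − (-0.219776)) = 2.500000 − (-0.014905)/(0.368825) = 2.540412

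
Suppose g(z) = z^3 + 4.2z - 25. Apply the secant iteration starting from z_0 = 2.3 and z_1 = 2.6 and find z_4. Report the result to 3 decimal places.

2.450

g(2.3) = -3.17300, g(2.6) = 3.49600
z_2 = 2.60000 − 3.49600·(2.60000 − 2.30000) / (3.49600 − (-3.17300)) = 2.60000 − (1.04880)/(6.66900) = 2.44274
g(2.44274) = -0.16482
z_3 = 2.44274 − (-0.16482)·(2.44274 − 2.60000) / (-0.16482 − 3.49600) = 2.44274 − (0.02592)/(-3.66082) = 2.44982
g(2.44982) = -0.00797
z_4 = 2.44982 − (-0.00797)·(2.44982 − 2.44274) / (-0.00797 − (-0.16482)) = 2.44982 − (-0.00006)/(0.15686) = 2.45018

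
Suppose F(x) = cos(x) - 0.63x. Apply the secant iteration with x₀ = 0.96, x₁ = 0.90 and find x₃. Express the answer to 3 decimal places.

F(0.96) = -0.03128, F(0.90) = 0.05461
x₂ = 0.90000 − 0.05461·(0.90000 − 0.96000) / (0.05461 − (-0.03128)) = 0.90000 − (-0.00328)/(0.08589) = 0.93815
F(0.93815) = 0.00025
x₃ = 0.93815 − 0.00025·(0.93815 − 0.90000) / (0.00025 − 0.05461) = 0.93815 − (0.00001)/(-0.05436) = 0.93832

0.938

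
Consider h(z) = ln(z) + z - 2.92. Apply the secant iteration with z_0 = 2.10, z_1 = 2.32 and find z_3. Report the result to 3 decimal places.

h(2.10) = -0.07806, h(2.32) = 0.24157
z_2 = 2.32000 − 0.24157·(2.32000 − 2.10000) / (0.24157 − (-0.07806)) = 2.32000 − (0.05314)/(0.31963) = 2.15373
h(2.15373) = 0.00093
z_3 = 2.15373 − 0.00093·(2.15373 − 2.32000) / (0.00093 − 0.24157) = 2.15373 − (-0.00015)/(-0.24064) = 2.15309

2.153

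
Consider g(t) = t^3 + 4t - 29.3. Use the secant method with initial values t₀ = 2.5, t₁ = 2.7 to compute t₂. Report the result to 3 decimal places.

g(2.5) = -3.67500, g(2.7) = 1.18300
t₂ = 2.70000 − 1.18300·(2.70000 − 2.50000) / (1.18300 − (-3.67500)) = 2.70000 − (0.23660)/(4.85800) = 2.65130

2.651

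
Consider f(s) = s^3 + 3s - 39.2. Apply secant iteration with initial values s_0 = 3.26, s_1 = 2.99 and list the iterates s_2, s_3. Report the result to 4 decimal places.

f(3.26) = 5.225976, f(2.99) = -3.499101
s_2 = 2.990000 − (-3.499101)·(2.990000 − 3.260000) / (-3.499101 − 5.225976) = 2.990000 − (0.944757)/(-8.725077) = 3.098281
f(3.098281) = -0.163698
s_3 = 3.098281 − (-0.163698)·(3.098281 − 2.990000) / (-0.163698 − (-3.499101)) = 3.098281 − (-0.017725)/(3.335403) = 3.103595

3.0983, 3.1036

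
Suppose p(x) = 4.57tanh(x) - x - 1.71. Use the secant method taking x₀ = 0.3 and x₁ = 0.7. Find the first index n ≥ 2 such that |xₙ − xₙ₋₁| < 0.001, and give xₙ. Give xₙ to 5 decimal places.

p(0.3) = -0.6787014, p(0.7) = 0.3519607
x₂ = 0.7000000 − 0.3519607·(0.4000000)/(1.0306621) = 0.5634040;  |Δ| = 0.1365960
p(0.5634040) = 0.0595751
x₃ = 0.5634040 − 0.0595751·(-0.1365960)/(-0.2923857) = 0.5355719;  |Δ| = 0.0278321
p(0.5355719) = -0.0079685
x₄ = 0.5355719 − (-0.0079685)·(-0.0278321)/(-0.0675436) = 0.5388554;  |Δ| = 0.0032835
p(0.5388554) = 0.0001379
x₅ = 0.5388554 − 0.0001379·(0.0032835)/(0.0081064) = 0.5387996;  |Δ| = 0.0000559
|x₅ − x₄| = 0.0000559 < 0.001

n = 5, xₙ = 0.53880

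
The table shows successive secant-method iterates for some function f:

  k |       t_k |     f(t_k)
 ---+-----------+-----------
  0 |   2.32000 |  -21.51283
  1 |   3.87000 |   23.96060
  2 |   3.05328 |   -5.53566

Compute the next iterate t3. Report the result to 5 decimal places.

3.20656

t3 = 3.05328 − (-5.53566)·(3.05328 − 3.87000) / (-5.53566 − 23.96060)
   = 3.05328 − (4.5210842)/(-29.4962600) = 3.2065565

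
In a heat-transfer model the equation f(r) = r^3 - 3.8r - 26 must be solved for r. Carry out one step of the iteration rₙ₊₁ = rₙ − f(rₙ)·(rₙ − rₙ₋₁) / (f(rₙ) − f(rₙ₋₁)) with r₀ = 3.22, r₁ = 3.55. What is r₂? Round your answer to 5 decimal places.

3.37848

f(3.22) = -4.8497520, f(3.55) = 5.2488750
r₂ = 3.5500000 − 5.2488750·(3.5500000 − 3.2200000) / (5.2488750 − (-4.8497520)) = 3.5500000 − (1.7321287)/(10.0986270) = 3.3784788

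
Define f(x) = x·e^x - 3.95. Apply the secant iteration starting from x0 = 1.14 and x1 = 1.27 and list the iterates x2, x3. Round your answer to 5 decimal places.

1.19232, 1.19515

f(1.14) = -0.3854841, f(1.27) = 0.5722828
x2 = 1.2700000 − 0.5722828·(1.2700000 − 1.1400000) / (0.5722828 − (-0.3854841)) = 1.2700000 − (0.0743968)/(0.9577668) = 1.1923227
f(1.1923227) = -0.0216247
x3 = 1.1923227 − (-0.0216247)·(1.1923227 − 1.2700000) / (-0.0216247 − 0.5722828) = 1.1923227 − (0.0016798)/(-0.5939075) = 1.1951510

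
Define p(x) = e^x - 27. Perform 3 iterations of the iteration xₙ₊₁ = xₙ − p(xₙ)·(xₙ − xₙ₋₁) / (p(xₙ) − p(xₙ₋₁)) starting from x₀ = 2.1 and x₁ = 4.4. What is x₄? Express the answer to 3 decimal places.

p(2.1) = -18.83383, p(4.4) = 54.45087
x₂ = 4.40000 − 54.45087·(4.40000 − 2.10000) / (54.45087 − (-18.83383)) = 4.40000 − (125.23700)/(73.28470) = 2.69109
p(2.69109) = -12.25227
x₃ = 2.69109 − (-12.25227)·(2.69109 − 4.40000) / (-12.25227 − 54.45087) = 2.69109 − (20.93803)/(-66.70314) = 3.00499
p(3.00499) = -6.81402
x₄ = 3.00499 − (-6.81402)·(3.00499 − 2.69109) / (-6.81402 − (-12.25227)) = 3.00499 − (-2.13891)/(5.43824) = 3.39830

3.398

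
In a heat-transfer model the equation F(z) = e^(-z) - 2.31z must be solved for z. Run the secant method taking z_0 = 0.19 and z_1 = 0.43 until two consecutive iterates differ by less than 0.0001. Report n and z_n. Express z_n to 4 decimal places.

F(0.19) = 0.388059, F(0.43) = -0.342791
z_2 = 0.430000 − (-0.342791)·(0.240000)/(-0.730850) = 0.317433;  |Δ| = 0.112567
F(0.317433) = -0.005254
z_3 = 0.317433 − (-0.005254)·(-0.112567)/(0.337537) = 0.315681;  |Δ| = 0.001752
F(0.315681) = 0.000070
z_4 = 0.315681 − 0.000070·(-0.001752)/(0.005324) = 0.315704;  |Δ| = 0.000023
|z_4 − z_3| = 0.000023 < 0.0001

n = 4, z_n = 0.3157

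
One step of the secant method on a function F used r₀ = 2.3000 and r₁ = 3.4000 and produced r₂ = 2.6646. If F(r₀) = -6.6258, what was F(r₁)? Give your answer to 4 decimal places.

13.3643

The secant line through (2.3000, -6.6258) and (3.4000, F(r₁)) crosses zero at r₂ = 2.6646.
So (2.3000, -6.6258), (3.4000, F(r₁)), (2.6646, 0) are collinear:
F(r₁) = -6.6258 · (3.4000 − 2.6646) / (2.3000 − 2.6646) = -6.6258 · (0.735400)/(-0.364600) = 13.364271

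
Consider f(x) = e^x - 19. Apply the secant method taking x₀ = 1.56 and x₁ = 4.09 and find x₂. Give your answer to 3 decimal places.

2.215

f(1.56) = -14.24118, f(4.09) = 40.73989
x₂ = 4.09000 − 40.73989·(4.09000 − 1.56000) / (40.73989 − (-14.24118)) = 4.09000 − (103.07193)/(54.98107) = 2.21532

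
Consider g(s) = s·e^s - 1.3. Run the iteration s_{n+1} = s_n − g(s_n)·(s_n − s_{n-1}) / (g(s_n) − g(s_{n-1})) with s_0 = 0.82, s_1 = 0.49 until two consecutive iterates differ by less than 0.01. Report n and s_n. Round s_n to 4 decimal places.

g(0.82) = 0.561810, g(0.49) = -0.500165
s_2 = 0.490000 − (-0.500165)·(-0.330000)/(-1.061975) = 0.645422;  |Δ| = 0.155422
g(0.645422) = -0.069314
s_3 = 0.645422 − (-0.069314)·(0.155422)/(0.430851) = 0.670426;  |Δ| = 0.025004
g(0.670426) = 0.010730
s_4 = 0.670426 − 0.010730·(0.025004)/(0.080044) = 0.667074;  |Δ| = 0.003352
|s_4 − s_3| = 0.003352 < 0.01

n = 4, s_n = 0.6671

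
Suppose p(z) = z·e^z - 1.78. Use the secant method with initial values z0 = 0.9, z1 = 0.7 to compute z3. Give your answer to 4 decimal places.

0.8005

p(0.9) = 0.433643, p(0.7) = -0.370373
z2 = 0.700000 − (-0.370373)·(0.700000 − 0.900000) / (-0.370373 − 0.433643) = 0.700000 − (0.074075)/(-0.804016) = 0.792131
p(0.792131) = -0.030899
z3 = 0.792131 − (-0.030899)·(0.792131 − 0.700000) / (-0.030899 − (-0.370373)) = 0.792131 − (-0.002847)/(0.339474) = 0.800517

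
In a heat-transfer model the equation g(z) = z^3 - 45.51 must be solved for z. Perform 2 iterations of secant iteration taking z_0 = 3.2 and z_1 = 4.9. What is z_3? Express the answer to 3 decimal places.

3.536

g(3.2) = -12.74200, g(4.9) = 72.13900
z_2 = 4.90000 − 72.13900·(4.90000 − 3.20000) / (72.13900 − (-12.74200)) = 4.90000 − (122.63630)/(84.88100) = 3.45520
g(3.45520) = -4.26051
z_3 = 3.45520 − (-4.26051)·(3.45520 − 4.90000) / (-4.26051 − 72.13900) = 3.45520 − (6.15560)/(-76.39951) = 3.53577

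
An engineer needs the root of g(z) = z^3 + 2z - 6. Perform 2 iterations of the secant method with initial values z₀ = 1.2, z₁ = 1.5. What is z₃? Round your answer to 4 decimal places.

1.4560

g(1.2) = -1.872000, g(1.5) = 0.375000
z₂ = 1.500000 − 0.375000·(1.500000 − 1.200000) / (0.375000 − (-1.872000)) = 1.500000 − (0.112500)/(2.247000) = 1.449933
g(1.449933) = -0.051930
z₃ = 1.449933 − (-0.051930)·(1.449933 − 1.500000) / (-0.051930 − 0.375000) = 1.449933 − (0.002600)/(-0.426930) = 1.456023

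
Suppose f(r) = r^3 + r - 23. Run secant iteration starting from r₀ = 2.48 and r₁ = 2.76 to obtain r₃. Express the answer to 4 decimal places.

2.7267

f(2.48) = -5.267008, f(2.76) = 0.784576
r₂ = 2.760000 − 0.784576·(2.760000 − 2.480000) / (0.784576 − (-5.267008)) = 2.760000 − (0.219681)/(6.051584) = 2.723699
f(2.723699) = -0.070452
r₃ = 2.723699 − (-0.070452)·(2.723699 − 2.760000) / (-0.070452 − 0.784576) = 2.723699 − (0.002558)/(-0.855028) = 2.726690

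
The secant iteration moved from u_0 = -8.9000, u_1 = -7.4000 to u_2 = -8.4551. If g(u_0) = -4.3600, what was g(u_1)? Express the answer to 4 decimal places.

The secant line through (-8.9000, -4.3600) and (-7.4000, g(u_1)) crosses zero at u_2 = -8.4551.
So (-8.9000, -4.3600), (-7.4000, g(u_1)), (-8.4551, 0) are collinear:
g(u_1) = -4.3600 · (-7.4000 − (-8.4551)) / (-8.9000 − (-8.4551)) = -4.3600 · (1.055100)/(-0.444900) = 10.339933

10.3399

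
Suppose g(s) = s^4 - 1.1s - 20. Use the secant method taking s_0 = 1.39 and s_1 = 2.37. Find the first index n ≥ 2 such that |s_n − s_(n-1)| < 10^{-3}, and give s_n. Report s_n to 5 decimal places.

g(1.39) = -17.7959896, g(2.37) = 8.9425656
s_2 = 2.3700000 − 8.9425656·(0.9800000)/(26.7385552) = 2.0422443;  |Δ| = 0.3277557
g(2.0422443) = -4.8512154
s_3 = 2.0422443 − (-4.8512154)·(-0.3277557)/(-13.7937810) = 2.1575146;  |Δ| = 0.1152703
g(2.1575146) = -0.7054581
s_4 = 2.1575146 − (-0.7054581)·(0.1152703)/(4.1457573) = 2.1771294;  |Δ| = 0.0196148
g(2.1771294) = 0.0717399
s_5 = 2.1771294 − 0.0717399·(0.0196148)/(0.7771979) = 2.1753189;  |Δ| = 0.0018106
g(2.1753189) = -0.0009108
s_6 = 2.1753189 − (-0.0009108)·(-0.0018106)/(-0.0726506) = 2.1753416;  |Δ| = 0.0000227
|s_6 − s_5| = 0.0000227 < 10^{-3}

n = 6, s_n = 2.17534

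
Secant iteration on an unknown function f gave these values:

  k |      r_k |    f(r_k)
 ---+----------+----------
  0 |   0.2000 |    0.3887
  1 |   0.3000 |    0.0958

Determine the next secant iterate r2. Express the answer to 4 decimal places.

0.3327

r2 = 0.3000 − 0.0958·(0.3000 − 0.2000) / (0.0958 − 0.3887)
   = 0.3000 − (0.009580)/(-0.292900) = 0.332707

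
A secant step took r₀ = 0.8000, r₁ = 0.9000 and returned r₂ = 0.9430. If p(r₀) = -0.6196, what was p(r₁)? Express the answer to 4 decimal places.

-0.1863

The secant line through (0.8000, -0.6196) and (0.9000, p(r₁)) crosses zero at r₂ = 0.9430.
So (0.8000, -0.6196), (0.9000, p(r₁)), (0.9430, 0) are collinear:
p(r₁) = -0.6196 · (0.9000 − 0.9430) / (0.8000 − 0.9430) = -0.6196 · (-0.043000)/(-0.143000) = -0.186313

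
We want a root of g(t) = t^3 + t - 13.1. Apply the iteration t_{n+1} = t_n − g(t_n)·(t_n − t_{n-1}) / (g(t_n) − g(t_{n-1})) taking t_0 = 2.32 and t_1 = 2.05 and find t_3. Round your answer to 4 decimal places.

2.2167

g(2.32) = 1.707168, g(2.05) = -2.434875
t_2 = 2.050000 − (-2.434875)·(2.050000 − 2.320000) / (-2.434875 − 1.707168) = 2.050000 − (0.657416)/(-4.142043) = 2.208718
g(2.208718) = -0.116196
t_3 = 2.208718 − (-0.116196)·(2.208718 − 2.050000) / (-0.116196 − (-2.434875)) = 2.208718 − (-0.018442)/(2.318679) = 2.216672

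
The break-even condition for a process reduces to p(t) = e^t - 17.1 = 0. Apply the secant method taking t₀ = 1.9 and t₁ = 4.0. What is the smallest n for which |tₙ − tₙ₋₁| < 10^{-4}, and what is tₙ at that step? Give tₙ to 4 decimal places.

n = 8, tₙ = 2.8391

p(1.9) = -10.414106, p(4.0) = 37.498150
t₂ = 4.000000 − 37.498150·(2.100000)/(47.912256) = 2.356452;  |Δ| = 1.643548
p(2.356452) = -6.546564
t₃ = 2.356452 − (-6.546564)·(-1.643548)/(-44.044714) = 2.600740;  |Δ| = 0.244288
p(2.600740) = -3.626302
t₄ = 2.600740 − (-3.626302)·(0.244288)/(2.920262) = 2.904090;  |Δ| = 0.303350
p(2.904090) = 1.148624
t₅ = 2.904090 − 1.148624·(0.303350)/(4.774926) = 2.831118;  |Δ| = 0.072972
p(2.831118) = -0.135587
t₆ = 2.831118 − (-0.135587)·(-0.072972)/(-1.284211) = 2.838822;  |Δ| = 0.007704
p(2.838822) = -0.004382
t₇ = 2.838822 − (-0.004382)·(0.007704)/(0.131205) = 2.839079;  |Δ| = 0.000257
p(2.839079) = 0.000017
t₈ = 2.839079 − 0.000017·(0.000257)/(0.004400) = 2.839078;  |Δ| = 0.000001
|t₈ − t₇| = 0.000001 < 10^{-4}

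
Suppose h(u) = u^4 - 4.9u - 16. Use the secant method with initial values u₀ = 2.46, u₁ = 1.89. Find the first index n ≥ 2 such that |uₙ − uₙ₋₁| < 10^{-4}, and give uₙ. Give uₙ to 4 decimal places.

h(2.46) = 8.567863, h(1.89) = -12.501102
u₂ = 1.890000 − (-12.501102)·(-0.570000)/(-21.068964) = 2.228205;  |Δ| = 0.338205
h(2.228205) = -2.267999
u₃ = 2.228205 − (-2.267999)·(0.338205)/(10.233102) = 2.303163;  |Δ| = 0.074958
h(2.303163) = 0.852835
u₄ = 2.303163 − 0.852835·(0.074958)/(3.120834) = 2.282679;  |Δ| = 0.020484
h(2.282679) = -0.034541
u₅ = 2.282679 − (-0.034541)·(-0.020484)/(-0.887376) = 2.283476;  |Δ| = 0.000797
h(2.283476) = -0.000494
u₆ = 2.283476 − (-0.000494)·(0.000797)/(0.034047) = 2.283488;  |Δ| = 0.000012
|u₆ − u₅| = 0.000012 < 10^{-4}

n = 6, uₙ = 2.2835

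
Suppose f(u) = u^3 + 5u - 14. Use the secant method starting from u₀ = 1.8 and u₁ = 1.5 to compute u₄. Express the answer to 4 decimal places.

f(1.8) = 0.832000, f(1.5) = -3.125000
u₂ = 1.500000 − (-3.125000)·(1.500000 − 1.800000) / (-3.125000 − 0.832000) = 1.500000 − (0.937500)/(-3.957000) = 1.736922
f(1.736922) = -0.075275
u₃ = 1.736922 − (-0.075275)·(1.736922 − 1.500000) / (-0.075275 − (-3.125000)) = 1.736922 − (-0.017834)/(3.049725) = 1.742770
f(1.742770) = 0.007070
u₄ = 1.742770 − 0.007070·(1.742770 − 1.736922) / (0.007070 − (-0.075275)) = 1.742770 − (0.000041)/(0.082344) = 1.742268

1.7423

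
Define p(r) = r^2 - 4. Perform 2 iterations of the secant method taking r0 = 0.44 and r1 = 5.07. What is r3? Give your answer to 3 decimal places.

1.570

p(0.44) = -3.80640, p(5.07) = 21.70490
r2 = 5.07000 − 21.70490·(5.07000 − 0.44000) / (21.70490 − (-3.80640)) = 5.07000 − (100.49369)/(25.51130) = 1.13082
p(1.13082) = -2.72125
r3 = 1.13082 − (-2.72125)·(1.13082 − 5.07000) / (-2.72125 − 21.70490) = 1.13082 − (10.71952)/(-24.42615) = 1.56967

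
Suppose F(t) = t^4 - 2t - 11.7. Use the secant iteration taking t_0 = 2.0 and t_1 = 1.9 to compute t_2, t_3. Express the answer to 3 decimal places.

1.989, 1.990

F(2.0) = 0.30000, F(1.9) = -2.46790
t_2 = 1.90000 − (-2.46790)·(1.90000 − 2.00000) / (-2.46790 − 0.30000) = 1.90000 − (0.24679)/(-2.76790) = 1.98916
F(1.98916) = -0.02235
t_3 = 1.98916 − (-0.02235)·(1.98916 − 1.90000) / (-0.02235 − (-2.46790)) = 1.98916 − (-0.00199)/(2.44555) = 1.98998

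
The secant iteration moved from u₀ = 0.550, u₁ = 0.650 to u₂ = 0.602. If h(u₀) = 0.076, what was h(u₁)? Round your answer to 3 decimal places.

-0.070

The secant line through (0.550, 0.076) and (0.650, h(u₁)) crosses zero at u₂ = 0.602.
So (0.550, 0.076), (0.650, h(u₁)), (0.602, 0) are collinear:
h(u₁) = 0.076 · (0.650 − 0.602) / (0.550 − 0.602) = 0.076 · (0.04800)/(-0.05200) = -0.07015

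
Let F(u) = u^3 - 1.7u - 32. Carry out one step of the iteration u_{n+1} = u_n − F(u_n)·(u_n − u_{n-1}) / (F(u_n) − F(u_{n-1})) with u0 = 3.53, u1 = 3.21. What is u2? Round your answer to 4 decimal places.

F(3.53) = 5.985977, F(3.21) = -4.380839
u2 = 3.210000 − (-4.380839)·(3.210000 − 3.530000) / (-4.380839 − 5.985977) = 3.210000 − (1.401868)/(-10.366816) = 3.345227

3.3452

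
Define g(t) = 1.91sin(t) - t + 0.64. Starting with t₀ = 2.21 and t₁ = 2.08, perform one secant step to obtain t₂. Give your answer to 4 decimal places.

2.1918

g(2.21) = -0.037089, g(2.08) = 0.227684
t₂ = 2.080000 − 0.227684·(2.080000 − 2.210000) / (0.227684 − (-0.037089)) = 2.080000 − (-0.029599)/(0.264773) = 2.191790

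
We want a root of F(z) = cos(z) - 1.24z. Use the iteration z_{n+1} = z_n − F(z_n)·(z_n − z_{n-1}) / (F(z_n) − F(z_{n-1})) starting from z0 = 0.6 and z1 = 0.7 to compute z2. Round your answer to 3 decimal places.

F(0.6) = 0.08134, F(0.7) = -0.10316
z2 = 0.70000 − (-0.10316)·(0.70000 − 0.60000) / (-0.10316 − 0.08134) = 0.70000 − (-0.01032)/(-0.18449) = 0.64409

0.644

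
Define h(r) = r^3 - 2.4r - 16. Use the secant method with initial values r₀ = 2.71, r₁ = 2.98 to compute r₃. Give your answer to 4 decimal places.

2.8355

h(2.71) = -2.601489, h(2.98) = 3.311592
r₂ = 2.980000 − 3.311592·(2.980000 − 2.710000) / (3.311592 − (-2.601489)) = 2.980000 − (0.894130)/(5.913081) = 2.828788
h(2.828788) = -0.153016
r₃ = 2.828788 − (-0.153016)·(2.828788 − 2.980000) / (-0.153016 − 3.311592) = 2.828788 − (0.023138)/(-3.464608) = 2.835466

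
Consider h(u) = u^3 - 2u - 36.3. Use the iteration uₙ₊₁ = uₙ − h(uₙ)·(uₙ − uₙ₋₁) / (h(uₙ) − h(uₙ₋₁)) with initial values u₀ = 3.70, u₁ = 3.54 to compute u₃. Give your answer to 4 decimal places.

h(3.70) = 6.953000, h(3.54) = 0.981864
u₂ = 3.540000 − 0.981864·(3.540000 − 3.700000) / (0.981864 − 6.953000) = 3.540000 − (-0.157098)/(-5.971136) = 3.513690
h(3.513690) = 0.052712
u₃ = 3.513690 − 0.052712·(3.513690 − 3.540000) / (0.052712 − 0.981864) = 3.513690 − (-0.001387)/(-0.929152) = 3.512198

3.5122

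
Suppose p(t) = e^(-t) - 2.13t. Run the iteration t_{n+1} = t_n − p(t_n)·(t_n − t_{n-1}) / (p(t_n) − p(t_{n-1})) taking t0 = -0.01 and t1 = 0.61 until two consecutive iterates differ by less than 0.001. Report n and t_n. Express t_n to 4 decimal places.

p(-0.01) = 1.031350, p(0.61) = -0.755949
t2 = 0.610000 − (-0.755949)·(0.620000)/(-1.787299) = 0.347767;  |Δ| = 0.262233
p(0.347767) = -0.034481
t3 = 0.347767 − (-0.034481)·(-0.262233)/(0.721468) = 0.335234;  |Δ| = 0.012533
p(0.335234) = 0.001121
t4 = 0.335234 − 0.001121·(-0.012533)/(0.035602) = 0.335629;  |Δ| = 0.000395
|t4 − t3| = 0.000395 < 0.001

n = 4, t_n = 0.3356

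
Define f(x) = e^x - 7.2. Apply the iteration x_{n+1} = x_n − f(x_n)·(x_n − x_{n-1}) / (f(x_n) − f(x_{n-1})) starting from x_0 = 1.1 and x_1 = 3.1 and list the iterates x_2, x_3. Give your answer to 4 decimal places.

1.5372, 1.7642

f(1.1) = -4.195834, f(3.1) = 14.997951
x_2 = 3.100000 − 14.997951·(3.100000 − 1.100000) / (14.997951 − (-4.195834)) = 3.100000 − (29.995903)/(19.193785) = 1.537208
f(1.537208) = -2.548417
x_3 = 1.537208 − (-2.548417)·(1.537208 − 3.100000) / (-2.548417 − 14.997951) = 1.537208 − (3.982647)/(-17.546368) = 1.764186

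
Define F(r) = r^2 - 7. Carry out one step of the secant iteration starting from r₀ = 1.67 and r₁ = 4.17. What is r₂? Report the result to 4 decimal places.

2.3911

F(1.67) = -4.211100, F(4.17) = 10.388900
r₂ = 4.170000 − 10.388900·(4.170000 − 1.670000) / (10.388900 − (-4.211100)) = 4.170000 − (25.972250)/(14.600000) = 2.391079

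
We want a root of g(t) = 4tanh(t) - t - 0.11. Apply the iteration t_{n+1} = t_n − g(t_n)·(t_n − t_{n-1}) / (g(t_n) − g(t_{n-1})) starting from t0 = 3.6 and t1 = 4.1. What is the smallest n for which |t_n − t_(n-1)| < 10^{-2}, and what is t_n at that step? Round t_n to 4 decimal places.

g(3.6) = 0.284032, g(4.1) = -0.212197
t2 = 4.100000 − (-0.212197)·(0.500000)/(-0.496228) = 3.886191;  |Δ| = 0.213809
g(3.886191) = 0.000441
t3 = 3.886191 − 0.000441·(-0.213809)/(0.212638) = 3.886634;  |Δ| = 0.000444
|t3 − t2| = 0.000444 < 10^{-2}

n = 3, t_n = 3.8866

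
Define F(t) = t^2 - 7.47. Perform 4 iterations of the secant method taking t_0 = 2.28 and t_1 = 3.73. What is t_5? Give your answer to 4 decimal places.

F(2.28) = -2.271600, F(3.73) = 6.442900
t_2 = 3.730000 − 6.442900·(3.730000 − 2.280000) / (6.442900 − (-2.271600)) = 3.730000 − (9.342205)/(8.714500) = 2.657970
F(2.657970) = -0.405195
t_3 = 2.657970 − (-0.405195)·(2.657970 − 3.730000) / (-0.405195 − 6.442900) = 2.657970 − (0.434381)/(-6.848095) = 2.721401
F(2.721401) = -0.063976
t_4 = 2.721401 − (-0.063976)·(2.721401 − 2.657970) / (-0.063976 − (-0.405195)) = 2.721401 − (-0.004058)/(0.341219) = 2.733294
F(2.733294) = 0.000896
t_5 = 2.733294 − 0.000896·(2.733294 − 2.721401) / (0.000896 − (-0.063976)) = 2.733294 − (0.000011)/(0.064872) = 2.733130

2.7331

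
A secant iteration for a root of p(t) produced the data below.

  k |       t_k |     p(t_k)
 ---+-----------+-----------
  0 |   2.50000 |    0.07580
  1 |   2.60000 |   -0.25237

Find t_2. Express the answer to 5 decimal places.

t_2 = 2.60000 − (-0.25237)·(2.60000 − 2.50000) / (-0.25237 − 0.07580)
   = 2.60000 − (-0.0252370)/(-0.3281700) = 2.5230978

2.52310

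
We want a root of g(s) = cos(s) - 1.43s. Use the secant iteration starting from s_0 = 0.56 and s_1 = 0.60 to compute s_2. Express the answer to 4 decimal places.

g(0.56) = 0.046455, g(0.60) = -0.032664
s_2 = 0.600000 − (-0.032664)·(0.600000 − 0.560000) / (-0.032664 − 0.046455) = 0.600000 − (-0.001307)/(-0.079119) = 0.583486

0.5835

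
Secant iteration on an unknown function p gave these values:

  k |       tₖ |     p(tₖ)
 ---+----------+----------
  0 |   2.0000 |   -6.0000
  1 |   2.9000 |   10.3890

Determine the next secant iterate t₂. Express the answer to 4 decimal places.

2.3295

t₂ = 2.9000 − 10.3890·(2.9000 − 2.0000) / (10.3890 − (-6.0000))
   = 2.9000 − (9.350100)/(16.389000) = 2.329489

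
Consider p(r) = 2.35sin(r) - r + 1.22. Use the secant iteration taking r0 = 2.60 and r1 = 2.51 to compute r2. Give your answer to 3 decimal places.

2.543

p(2.60) = -0.16857, p(2.51) = 0.09751
r2 = 2.51000 − 0.09751·(2.51000 − 2.60000) / (0.09751 − (-0.16857)) = 2.51000 − (-0.00878)/(0.26608) = 2.54298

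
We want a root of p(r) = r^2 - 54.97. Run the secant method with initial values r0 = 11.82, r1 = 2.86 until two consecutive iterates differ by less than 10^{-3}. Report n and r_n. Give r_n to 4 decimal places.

p(11.82) = 84.742400, p(2.86) = -46.790400
r2 = 2.860000 − (-46.790400)·(-8.960000)/(-131.532800) = 6.047357;  |Δ| = 3.187357
p(6.047357) = -18.399474
r3 = 6.047357 − (-18.399474)·(3.187357)/(28.390926) = 8.113006;  |Δ| = 2.065649
p(8.113006) = 10.850867
r4 = 8.113006 − 10.850867·(2.065649)/(29.250341) = 7.346722;  |Δ| = 0.766285
p(7.346722) = -0.995683
r5 = 7.346722 − (-0.995683)·(-0.766285)/(-11.846550) = 7.411126;  |Δ| = 0.064405
p(7.411126) = -0.045205
r6 = 7.411126 − (-0.045205)·(0.064405)/(0.950478) = 7.414190;  |Δ| = 0.003063
p(7.414190) = 0.000207
r7 = 7.414190 − 0.000207·(0.003063)/(0.045411) = 7.414176;  |Δ| = 0.000014
|r7 − r6| = 0.000014 < 10^{-3}

n = 7, r_n = 7.4142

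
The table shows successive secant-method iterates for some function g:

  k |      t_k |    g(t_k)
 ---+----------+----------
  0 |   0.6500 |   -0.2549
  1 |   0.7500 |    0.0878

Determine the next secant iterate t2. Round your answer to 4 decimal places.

0.7244

t2 = 0.7500 − 0.0878·(0.7500 − 0.6500) / (0.0878 − (-0.2549))
   = 0.7500 − (0.008780)/(0.342700) = 0.724380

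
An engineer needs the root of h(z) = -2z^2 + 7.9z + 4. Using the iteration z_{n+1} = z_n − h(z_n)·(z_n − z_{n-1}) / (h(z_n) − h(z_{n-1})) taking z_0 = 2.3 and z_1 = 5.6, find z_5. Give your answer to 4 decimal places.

h(2.3) = 11.590000, h(5.6) = -14.480000
z_2 = 5.600000 − (-14.480000)·(5.600000 − 2.300000) / (-14.480000 − 11.590000) = 5.600000 − (-47.784000)/(-26.070000) = 3.767089
h(3.767089) = 5.378087
z_3 = 3.767089 − 5.378087·(3.767089 − 5.600000) / (5.378087 − (-14.480000)) = 3.767089 − (-9.857557)/(19.858087) = 4.263489
h(4.263489) = 1.326889
z_4 = 4.263489 − 1.326889·(4.263489 − 3.767089) / (1.326889 − 5.378087) = 4.263489 − (0.658668)/(-4.051198) = 4.426075
h(4.426075) = -0.214284
z_5 = 4.426075 − (-0.214284)·(4.426075 − 4.263489) / (-0.214284 − 1.326889) = 4.426075 − (-0.034840)/(-1.541172) = 4.403469

4.4035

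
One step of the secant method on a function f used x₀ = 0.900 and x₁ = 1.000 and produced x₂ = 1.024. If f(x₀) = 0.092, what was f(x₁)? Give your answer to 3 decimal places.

0.018

The secant line through (0.900, 0.092) and (1.000, f(x₁)) crosses zero at x₂ = 1.024.
So (0.900, 0.092), (1.000, f(x₁)), (1.024, 0) are collinear:
f(x₁) = 0.092 · (1.000 − 1.024) / (0.900 − 1.024) = 0.092 · (-0.02400)/(-0.12400) = 0.01781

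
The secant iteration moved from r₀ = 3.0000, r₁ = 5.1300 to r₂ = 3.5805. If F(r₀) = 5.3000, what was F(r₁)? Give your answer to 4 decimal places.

-14.1470

The secant line through (3.0000, 5.3000) and (5.1300, F(r₁)) crosses zero at r₂ = 3.5805.
So (3.0000, 5.3000), (5.1300, F(r₁)), (3.5805, 0) are collinear:
F(r₁) = 5.3000 · (5.1300 − 3.5805) / (3.0000 − 3.5805) = 5.3000 · (1.549500)/(-0.580500) = -14.147028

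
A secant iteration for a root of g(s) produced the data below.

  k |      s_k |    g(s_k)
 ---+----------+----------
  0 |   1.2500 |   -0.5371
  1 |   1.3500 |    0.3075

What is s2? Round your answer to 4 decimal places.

1.3136

s2 = 1.3500 − 0.3075·(1.3500 − 1.2500) / (0.3075 − (-0.5371))
   = 1.3500 − (0.030750)/(0.844600) = 1.313592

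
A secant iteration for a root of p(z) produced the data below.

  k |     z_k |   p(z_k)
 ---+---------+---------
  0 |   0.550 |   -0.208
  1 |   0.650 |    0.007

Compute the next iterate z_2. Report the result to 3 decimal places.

0.647

z_2 = 0.650 − 0.007·(0.650 − 0.550) / (0.007 − (-0.208))
   = 0.650 − (0.00070)/(0.21500) = 0.64674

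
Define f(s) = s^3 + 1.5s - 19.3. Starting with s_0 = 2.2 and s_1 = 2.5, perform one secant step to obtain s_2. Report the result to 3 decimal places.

2.496

f(2.2) = -5.35200, f(2.5) = 0.07500
s_2 = 2.50000 − 0.07500·(2.50000 − 2.20000) / (0.07500 − (-5.35200)) = 2.50000 − (0.02250)/(5.42700) = 2.49585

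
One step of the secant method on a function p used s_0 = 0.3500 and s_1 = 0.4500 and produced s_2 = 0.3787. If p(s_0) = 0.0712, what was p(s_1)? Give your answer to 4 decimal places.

The secant line through (0.3500, 0.0712) and (0.4500, p(s_1)) crosses zero at s_2 = 0.3787.
So (0.3500, 0.0712), (0.4500, p(s_1)), (0.3787, 0) are collinear:
p(s_1) = 0.0712 · (0.4500 − 0.3787) / (0.3500 − 0.3787) = 0.0712 · (0.071300)/(-0.028700) = -0.176884

-0.1769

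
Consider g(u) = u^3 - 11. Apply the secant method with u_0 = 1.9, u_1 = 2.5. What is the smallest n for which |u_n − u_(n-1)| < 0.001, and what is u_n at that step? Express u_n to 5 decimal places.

g(1.9) = -4.1410000, g(2.5) = 4.6250000
u_2 = 2.5000000 − 4.6250000·(0.6000000)/(8.7660000) = 2.1834360;  |Δ| = 0.3165640
g(2.1834360) = -0.5907030
u_3 = 2.1834360 − (-0.5907030)·(-0.3165640)/(-5.2157030) = 2.2192884;  |Δ| = 0.0358524
g(2.2192884) = -0.0694702
u_4 = 2.2192884 − (-0.0694702)·(0.0358524)/(0.5212327) = 2.2240668;  |Δ| = 0.0047784
g(2.2240668) = 0.0012866
u_5 = 2.2240668 − 0.0012866·(0.0047784)/(0.0707568) = 2.2239799;  |Δ| = 0.0000869
|u_5 − u_4| = 0.0000869 < 0.001

n = 5, u_n = 2.22398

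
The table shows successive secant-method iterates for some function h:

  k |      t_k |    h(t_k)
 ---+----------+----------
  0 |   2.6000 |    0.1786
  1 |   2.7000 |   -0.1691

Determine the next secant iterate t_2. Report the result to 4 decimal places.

2.6514

t_2 = 2.7000 − (-0.1691)·(2.7000 − 2.6000) / (-0.1691 − 0.1786)
   = 2.7000 − (-0.016910)/(-0.347700) = 2.651366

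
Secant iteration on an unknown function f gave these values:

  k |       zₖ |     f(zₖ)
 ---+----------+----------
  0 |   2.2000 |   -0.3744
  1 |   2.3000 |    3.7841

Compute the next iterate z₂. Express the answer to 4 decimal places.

2.2090

z₂ = 2.3000 − 3.7841·(2.3000 − 2.2000) / (3.7841 − (-0.3744))
   = 2.3000 − (0.378410)/(4.158500) = 2.209003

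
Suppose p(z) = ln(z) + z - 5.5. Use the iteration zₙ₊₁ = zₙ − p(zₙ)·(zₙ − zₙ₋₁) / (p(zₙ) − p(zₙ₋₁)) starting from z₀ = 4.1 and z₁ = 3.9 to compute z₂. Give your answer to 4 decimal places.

4.0912

p(4.1) = 0.010987, p(3.9) = -0.239023
z₂ = 3.900000 − (-0.239023)·(3.900000 − 4.100000) / (-0.239023 − 0.010987) = 3.900000 − (0.047805)/(-0.250010) = 4.091211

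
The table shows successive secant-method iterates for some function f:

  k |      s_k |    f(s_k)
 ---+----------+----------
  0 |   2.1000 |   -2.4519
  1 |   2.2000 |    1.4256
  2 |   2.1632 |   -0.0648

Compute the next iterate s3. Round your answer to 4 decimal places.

2.1648

s3 = 2.1632 − (-0.0648)·(2.1632 − 2.2000) / (-0.0648 − 1.4256)
   = 2.1632 − (0.002385)/(-1.490400) = 2.164800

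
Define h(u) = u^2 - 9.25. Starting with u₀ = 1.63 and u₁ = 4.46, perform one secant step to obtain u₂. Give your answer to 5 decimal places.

h(1.63) = -6.5931000, h(4.46) = 10.6416000
u₂ = 4.4600000 − 10.6416000·(4.4600000 − 1.6300000) / (10.6416000 − (-6.5931000)) = 4.4600000 − (30.1157280)/(17.2347000) = 2.7126108

2.71261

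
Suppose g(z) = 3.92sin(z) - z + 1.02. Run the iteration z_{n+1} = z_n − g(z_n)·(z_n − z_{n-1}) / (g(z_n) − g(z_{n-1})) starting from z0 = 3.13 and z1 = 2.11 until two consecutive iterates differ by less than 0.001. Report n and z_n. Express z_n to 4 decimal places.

g(3.13) = -2.064558, g(2.11) = 2.273822
z2 = 2.110000 − 2.273822·(-1.020000)/(4.338380) = 2.644600;  |Δ| = 0.534600
g(2.644600) = 0.244393
z3 = 2.644600 − 0.244393·(0.534600)/(-2.029428) = 2.708979;  |Δ| = 0.064379
g(2.708979) = -0.045539
z4 = 2.708979 − (-0.045539)·(0.064379)/(-0.289933) = 2.698867;  |Δ| = 0.010112
g(2.698867) = 0.000475
z5 = 2.698867 − 0.000475·(-0.010112)/(0.046014) = 2.698972;  |Δ| = 0.000104
|z5 − z4| = 0.000104 < 0.001

n = 5, z_n = 2.6990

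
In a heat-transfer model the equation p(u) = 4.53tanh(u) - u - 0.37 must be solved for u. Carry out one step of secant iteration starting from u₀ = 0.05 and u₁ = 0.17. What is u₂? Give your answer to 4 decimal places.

0.1058

p(0.05) = -0.193689, p(0.17) = 0.222766
u₂ = 0.170000 − 0.222766·(0.170000 − 0.050000) / (0.222766 − (-0.193689)) = 0.170000 − (0.026732)/(0.416455) = 0.105811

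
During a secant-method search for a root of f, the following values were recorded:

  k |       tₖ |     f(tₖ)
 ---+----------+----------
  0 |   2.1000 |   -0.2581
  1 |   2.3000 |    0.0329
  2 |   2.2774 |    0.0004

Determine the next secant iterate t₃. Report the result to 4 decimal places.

2.2771

t₃ = 2.2774 − 0.0004·(2.2774 − 2.3000) / (0.0004 − 0.0329)
   = 2.2774 − (-0.000009)/(-0.032500) = 2.277122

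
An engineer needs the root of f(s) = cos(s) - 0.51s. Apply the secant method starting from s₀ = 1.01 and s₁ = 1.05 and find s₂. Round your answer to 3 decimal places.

1.022

f(1.01) = 0.01676, f(1.05) = -0.03793
s₂ = 1.05000 − (-0.03793)·(1.05000 − 1.01000) / (-0.03793 − 0.01676) = 1.05000 − (-0.00152)/(-0.05469) = 1.02226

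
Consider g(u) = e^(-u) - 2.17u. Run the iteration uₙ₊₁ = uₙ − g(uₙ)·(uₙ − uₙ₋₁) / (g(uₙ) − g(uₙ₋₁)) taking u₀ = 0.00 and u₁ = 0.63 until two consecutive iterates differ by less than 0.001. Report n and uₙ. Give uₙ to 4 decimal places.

n = 4, uₙ = 0.3310

g(0.00) = 1.000000, g(0.63) = -0.834508
u₂ = 0.630000 − (-0.834508)·(0.630000)/(-1.834508) = 0.343416;  |Δ| = 0.286584
g(0.343416) = -0.035870
u₃ = 0.343416 − (-0.035870)·(-0.286584)/(0.798638) = 0.330544;  |Δ| = 0.012872
g(0.330544) = 0.001251
u₄ = 0.330544 − 0.001251·(-0.012872)/(0.037121) = 0.330978;  |Δ| = 0.000434
|u₄ − u₃| = 0.000434 < 0.001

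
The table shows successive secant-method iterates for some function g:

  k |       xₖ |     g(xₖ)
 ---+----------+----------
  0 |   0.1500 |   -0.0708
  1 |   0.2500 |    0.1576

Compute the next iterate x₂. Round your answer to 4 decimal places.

x₂ = 0.2500 − 0.1576·(0.2500 − 0.1500) / (0.1576 − (-0.0708))
   = 0.2500 − (0.015760)/(0.228400) = 0.180998

0.1810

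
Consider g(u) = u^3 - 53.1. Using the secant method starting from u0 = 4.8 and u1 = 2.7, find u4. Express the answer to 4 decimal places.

g(4.8) = 57.492000, g(2.7) = -33.417000
u2 = 2.700000 − (-33.417000)·(2.700000 − 4.800000) / (-33.417000 − 57.492000) = 2.700000 − (70.175700)/(-90.909000) = 3.471933
g(3.471933) = -11.248196
u3 = 3.471933 − (-11.248196)·(3.471933 − 2.700000) / (-11.248196 − (-33.417000)) = 3.471933 − (-8.682859)/(22.168804) = 3.863604
g(3.863604) = 4.573684
u4 = 3.863604 − 4.573684·(3.863604 − 3.471933) / (4.573684 − (-11.248196)) = 3.863604 − (1.791376)/(15.821880) = 3.750382

3.7504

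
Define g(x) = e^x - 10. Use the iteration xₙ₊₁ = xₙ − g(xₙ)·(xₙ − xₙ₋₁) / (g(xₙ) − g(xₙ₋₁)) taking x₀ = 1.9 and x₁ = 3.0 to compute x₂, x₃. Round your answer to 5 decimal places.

g(1.9) = -3.3141056, g(3.0) = 10.0855369
x₂ = 3.0000000 − 10.0855369·(3.0000000 − 1.9000000) / (10.0855369 − (-3.3141056)) = 3.0000000 − (11.0940906)/(13.3996425) = 2.1720607
g(2.1720607) = -1.2236492
x₃ = 2.1720607 − (-1.2236492)·(2.1720607 − 3.0000000) / (-1.2236492 − 10.0855369) = 2.1720607 − (1.0131072)/(-11.3091861) = 2.2616434

2.17206, 2.26164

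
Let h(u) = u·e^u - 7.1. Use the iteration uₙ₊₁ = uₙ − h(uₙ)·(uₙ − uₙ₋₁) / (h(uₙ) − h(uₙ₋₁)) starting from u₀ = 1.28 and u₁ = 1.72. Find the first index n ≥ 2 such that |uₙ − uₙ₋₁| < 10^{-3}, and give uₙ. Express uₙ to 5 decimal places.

n = 5, uₙ = 1.53292

h(1.28) = -2.4963012, h(1.72) = 2.5053890
u₂ = 1.7200000 − 2.5053890·(0.4400000)/(5.0016901) = 1.4996003;  |Δ| = 0.2203997
h(1.4996003) = -0.3819438
u₃ = 1.4996003 − (-0.3819438)·(-0.2203997)/(-2.8873327) = 1.5287553;  |Δ| = 0.0291550
h(1.5287553) = -0.0487197
u₄ = 1.5287553 − (-0.0487197)·(0.0291550)/(0.3332240) = 1.5330180;  |Δ| = 0.0042627
h(1.5330180) = 0.0011470
u₅ = 1.5330180 − 0.0011470·(0.0042627)/(0.0498668) = 1.5329199;  |Δ| = 0.0000980
|u₅ − u₄| = 0.0000980 < 10^{-3}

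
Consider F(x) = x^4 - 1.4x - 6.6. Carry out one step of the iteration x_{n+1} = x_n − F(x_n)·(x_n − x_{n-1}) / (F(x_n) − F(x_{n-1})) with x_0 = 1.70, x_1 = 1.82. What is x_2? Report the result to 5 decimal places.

1.73073

F(1.70) = -0.6279000, F(1.82) = 1.8239938
x_2 = 1.8200000 − 1.8239938·(1.8200000 − 1.7000000) / (1.8239938 − (-0.6279000)) = 1.8200000 − (0.2188793)/(2.4518938) = 1.7307305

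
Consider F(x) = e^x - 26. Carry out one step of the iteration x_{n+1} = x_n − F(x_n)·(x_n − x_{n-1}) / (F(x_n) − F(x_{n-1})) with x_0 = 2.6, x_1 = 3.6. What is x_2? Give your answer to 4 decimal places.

3.1419

F(2.6) = -12.536262, F(3.6) = 10.598234
x_2 = 3.600000 − 10.598234·(3.600000 − 2.600000) / (10.598234 − (-12.536262)) = 3.600000 − (10.598234)/(23.134496) = 3.141886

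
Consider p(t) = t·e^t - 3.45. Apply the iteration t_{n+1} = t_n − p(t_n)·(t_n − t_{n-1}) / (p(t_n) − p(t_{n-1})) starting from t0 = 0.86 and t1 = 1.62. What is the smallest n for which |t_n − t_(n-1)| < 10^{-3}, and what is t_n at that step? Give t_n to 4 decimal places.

n = 6, t_n = 1.1227

p(0.86) = -1.417682, p(1.62) = 4.736006
t2 = 1.620000 − 4.736006·(0.760000)/(6.153688) = 1.035088;  |Δ| = 0.584912
p(1.035088) = -0.535860
t3 = 1.035088 − (-0.535860)·(-0.584912)/(-5.271866) = 1.094542;  |Δ| = 0.059453
p(1.094542) = -0.179714
t4 = 1.094542 − (-0.179714)·(0.059453)/(0.356145) = 1.124542;  |Δ| = 0.030001
p(1.124542) = 0.012250
t5 = 1.124542 − 0.012250·(0.030001)/(0.191964) = 1.122628;  |Δ| = 0.001914
p(1.122628) = -0.000255
t6 = 1.122628 − (-0.000255)·(-0.001914)/(-0.012505) = 1.122667;  |Δ| = 0.000039
|t6 − t5| = 0.000039 < 10^{-3}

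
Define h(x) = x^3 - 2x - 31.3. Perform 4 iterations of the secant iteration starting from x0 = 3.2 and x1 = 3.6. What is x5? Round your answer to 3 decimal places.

h(3.2) = -4.93200, h(3.6) = 8.15600
x2 = 3.60000 − 8.15600·(3.60000 − 3.20000) / (8.15600 − (-4.93200)) = 3.60000 − (3.26240)/(13.08800) = 3.35073
h(3.35073) = -0.38139
x3 = 3.35073 − (-0.38139)·(3.35073 − 3.60000) / (-0.38139 − 8.15600) = 3.35073 − (0.09507)/(-8.53739) = 3.36187
h(3.36187) = -0.02735
x4 = 3.36187 − (-0.02735)·(3.36187 − 3.35073) / (-0.02735 − (-0.38139)) = 3.36187 − (-0.00030)/(0.35405) = 3.36273
h(3.36273) = 0.00010
x5 = 3.36273 − 0.00010·(3.36273 − 3.36187) / (0.00010 − (-0.02735)) = 3.36273 − (0.00000)/(0.02745) = 3.36273

3.363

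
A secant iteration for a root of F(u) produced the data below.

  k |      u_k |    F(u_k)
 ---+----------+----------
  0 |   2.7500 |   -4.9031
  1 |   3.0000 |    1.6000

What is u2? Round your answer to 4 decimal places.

u2 = 3.0000 − 1.6000·(3.0000 − 2.7500) / (1.6000 − (-4.9031))
   = 3.0000 − (0.400000)/(6.503100) = 2.938491

2.9385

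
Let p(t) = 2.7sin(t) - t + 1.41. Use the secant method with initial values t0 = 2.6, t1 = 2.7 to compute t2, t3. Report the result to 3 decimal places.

p(2.6) = 0.20185, p(2.7) = -0.13607
t2 = 2.70000 − (-0.13607)·(2.70000 − 2.60000) / (-0.13607 − 0.20185) = 2.70000 − (-0.01361)/(-0.33793) = 2.65973
p(2.65973) = 0.00152
t3 = 2.65973 − 0.00152·(2.65973 − 2.70000) / (0.00152 − (-0.13607)) = 2.65973 − (-0.00006)/(0.13760) = 2.66018

2.660, 2.660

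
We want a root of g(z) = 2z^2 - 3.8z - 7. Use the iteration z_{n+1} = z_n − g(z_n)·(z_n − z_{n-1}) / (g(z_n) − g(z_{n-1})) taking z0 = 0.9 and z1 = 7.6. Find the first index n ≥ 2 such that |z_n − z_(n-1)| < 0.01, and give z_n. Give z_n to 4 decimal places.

n = 8, z_n = 3.0482

g(0.9) = -8.800000, g(7.6) = 79.640000
z2 = 7.600000 − 79.640000·(6.700000)/(88.440000) = 1.566667;  |Δ| = 6.033333
g(1.566667) = -8.044444
z3 = 1.566667 − (-8.044444)·(-6.033333)/(-87.684444) = 2.120183;  |Δ| = 0.553517
g(2.120183) = -6.066341
z4 = 2.120183 − (-6.066341)·(0.553517)/(1.978103) = 3.817679;  |Δ| = 1.697496
g(3.817679) = 7.642169
z5 = 3.817679 − 7.642169·(1.697496)/(13.708510) = 2.871366;  |Δ| = 0.946314
g(2.871366) = -1.421708
z6 = 2.871366 − (-1.421708)·(-0.946314)/(-9.063877) = 3.019799;  |Δ| = 0.148433
g(3.019799) = -0.236864
z7 = 3.019799 − (-0.236864)·(0.148433)/(1.184844) = 3.049473;  |Δ| = 0.029674
g(3.049473) = 0.010570
z8 = 3.049473 − 0.010570·(0.029674)/(0.247434) = 3.048205;  |Δ| = 0.001268
|z8 − z7| = 0.001268 < 0.01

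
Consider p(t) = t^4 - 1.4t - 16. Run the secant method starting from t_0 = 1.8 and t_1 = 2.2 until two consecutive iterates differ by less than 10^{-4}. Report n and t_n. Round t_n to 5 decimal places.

p(1.8) = -8.0224000, p(2.2) = 4.3456000
t_2 = 2.2000000 − 4.3456000·(0.4000000)/(12.3680000) = 2.0594567;  |Δ| = 0.1405433
p(2.0594567) = -0.8940899
t_3 = 2.0594567 − (-0.8940899)·(-0.1405433)/(-5.2396899) = 2.0834387;  |Δ| = 0.0239820
p(2.0834387) = -0.0749921
t_4 = 2.0834387 − (-0.0749921)·(0.0239820)/(0.8190978) = 2.0856344;  |Δ| = 0.0021957
p(2.0856344) = 0.0014866
t_5 = 2.0856344 − 0.0014866·(0.0021957)/(0.0764787) = 2.0855917;  |Δ| = 0.0000427
|t_5 − t_4| = 0.0000427 < 10^{-4}

n = 5, t_n = 2.08559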